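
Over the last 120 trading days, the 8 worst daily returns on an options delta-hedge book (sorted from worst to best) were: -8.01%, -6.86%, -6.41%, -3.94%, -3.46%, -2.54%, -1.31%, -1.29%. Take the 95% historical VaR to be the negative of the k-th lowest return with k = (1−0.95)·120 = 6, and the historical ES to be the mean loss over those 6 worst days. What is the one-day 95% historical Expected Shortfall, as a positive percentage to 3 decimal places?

The 6 worst returns sum to -31.22%.
ES = −(-31.22%) / 6 = 5.2033…% ≈ 5.203%.

5.203%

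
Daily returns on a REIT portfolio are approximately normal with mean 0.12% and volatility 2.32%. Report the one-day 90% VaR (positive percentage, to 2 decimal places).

At 90% one-sided, z = 1.282.
VaR = −μ + z·σ = −(0.12%) + 1.282 × 2.32% = 2.854%.

2.85%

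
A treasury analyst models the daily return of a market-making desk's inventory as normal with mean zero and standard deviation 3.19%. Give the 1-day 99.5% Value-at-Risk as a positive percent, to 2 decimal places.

At 99.5% one-sided, z = 2.576.
VaR = z·σ = 2.576 × 3.19% = 8.217%.

8.22%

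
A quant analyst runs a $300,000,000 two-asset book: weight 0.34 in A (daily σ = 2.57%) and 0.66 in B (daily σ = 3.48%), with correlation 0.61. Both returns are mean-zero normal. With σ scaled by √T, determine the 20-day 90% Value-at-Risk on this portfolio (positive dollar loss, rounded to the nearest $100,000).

$50,100,000

σ_p = √(0.34²·2.57² + 0.66²·3.48² + 2·0.61·0.34·0.66·2.57·3.48) = 2.913%.
σ_{20d} = 2.913% × √20 = 13.027%.
z(90%) = 1.282.
VaR = 1.282 × 13.027% = 16.701%; on $300,000,000 that is $50,103,000.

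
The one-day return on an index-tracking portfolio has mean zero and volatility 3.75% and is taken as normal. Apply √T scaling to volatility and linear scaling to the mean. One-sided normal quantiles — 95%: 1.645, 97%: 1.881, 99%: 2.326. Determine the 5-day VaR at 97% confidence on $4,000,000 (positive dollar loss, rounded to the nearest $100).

$630,900

σ_{5d} = 3.75% × √5 = 8.385%.
VaR = 1.881 × 8.385% = 15.772%.
On $4,000,000: 0.15772 × $4,000,000 = $630,880.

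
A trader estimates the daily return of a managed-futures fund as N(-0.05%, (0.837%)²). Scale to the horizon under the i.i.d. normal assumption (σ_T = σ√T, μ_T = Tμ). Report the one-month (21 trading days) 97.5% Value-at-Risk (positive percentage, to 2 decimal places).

8.57%

At 97.5%, z = 1.960.
σ_{21d} = 0.837% × √21 = 3.836%; μ_{21d} = 21 × -0.05% = -1.050%.
VaR = −(-1.050%) + 1.960 × 3.836% = 8.569%.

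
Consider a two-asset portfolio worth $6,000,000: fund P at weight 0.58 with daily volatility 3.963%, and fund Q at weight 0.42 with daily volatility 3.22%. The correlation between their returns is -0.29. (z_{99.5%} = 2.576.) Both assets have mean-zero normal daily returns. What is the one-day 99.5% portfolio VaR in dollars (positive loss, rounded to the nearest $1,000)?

σ_p² = 0.58²·3.963² + 0.42²·3.22² + 2·-0.29·0.58·0.42·3.963·3.22 = 5.3093 (%²).
σ_p = √5.3093 = 2.304%.
VaR = 2.576 × 2.304% = 5.935%; on $6,000,000 that is $356,100.

$356,000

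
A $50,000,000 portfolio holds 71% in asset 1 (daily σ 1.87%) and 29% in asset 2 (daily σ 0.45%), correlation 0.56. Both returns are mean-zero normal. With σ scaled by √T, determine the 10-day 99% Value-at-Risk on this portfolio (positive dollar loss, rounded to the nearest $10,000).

σ_p = √(0.71²·1.87² + 0.29²·0.45² + 2·0.56·0.71·0.29·1.87·0.45) = 1.405%.
σ_{10d} = 1.405% × √10 = 4.443%.
z(99%) = 2.326.
VaR = 2.326 × 4.443% = 10.334%; on $50,000,000 that is $5,167,000.

$5,170,000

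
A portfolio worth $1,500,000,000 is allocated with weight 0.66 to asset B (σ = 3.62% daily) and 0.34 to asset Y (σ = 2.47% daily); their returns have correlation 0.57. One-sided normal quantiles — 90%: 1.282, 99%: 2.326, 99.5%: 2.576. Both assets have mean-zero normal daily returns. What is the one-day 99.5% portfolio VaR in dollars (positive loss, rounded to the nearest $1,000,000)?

$114,000,000

σ_p² = 0.66²·3.62² + 0.34²·2.47² + 2·0.57·0.66·0.34·3.62·2.47 = 8.7009 (%²).
σ_p = √8.7009 = 2.950%.
VaR = 2.576 × 2.950% = 7.599%; on $1,500,000,000 that is $113,985,000.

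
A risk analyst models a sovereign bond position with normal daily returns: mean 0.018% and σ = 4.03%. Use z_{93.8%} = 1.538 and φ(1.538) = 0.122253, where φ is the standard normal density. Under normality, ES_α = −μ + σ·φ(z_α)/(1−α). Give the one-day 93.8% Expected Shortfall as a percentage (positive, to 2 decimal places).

7.93%

Tail multiplier: φ(z)/(1−α) = 0.122253 / 0.062 = 1.972.
ES = −(0.018%) + 4.03% × 1.972 = 7.929%.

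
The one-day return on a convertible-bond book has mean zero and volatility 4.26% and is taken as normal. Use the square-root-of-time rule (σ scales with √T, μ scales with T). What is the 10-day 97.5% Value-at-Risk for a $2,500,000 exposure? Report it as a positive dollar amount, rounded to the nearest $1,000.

At 97.5%, z = 1.960.
σ_{10d} = 4.26% × √10 = 13.471%.
VaR = 1.960 × 13.471% = 26.403%.
On $2,500,000: 0.26403 × $2,500,000 = $660,075.

$660,000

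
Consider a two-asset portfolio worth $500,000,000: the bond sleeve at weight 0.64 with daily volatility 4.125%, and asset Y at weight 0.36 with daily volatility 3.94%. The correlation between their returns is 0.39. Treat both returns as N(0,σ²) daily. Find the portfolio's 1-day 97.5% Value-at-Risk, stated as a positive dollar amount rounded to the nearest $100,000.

$33,800,000

σ_p² = 0.64²·4.125² + 0.36²·3.94² + 2·0.39·0.64·0.36·4.125·3.94 = 11.9022 (%²).
σ_p = √11.9022 = 3.450%.
At 97.5%, z = 1.960.
VaR = 1.960 × 3.450% = 6.762%; on $500,000,000 that is $33,810,000.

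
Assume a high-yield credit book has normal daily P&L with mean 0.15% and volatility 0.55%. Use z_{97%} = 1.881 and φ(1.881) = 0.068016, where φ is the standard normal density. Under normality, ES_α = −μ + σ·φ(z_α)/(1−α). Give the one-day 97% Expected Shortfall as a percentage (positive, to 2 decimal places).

Tail multiplier: φ(z)/(1−α) = 0.068016 / 0.03 = 2.267.
ES = −(0.15%) + 0.55% × 2.267 = 1.097%.

1.10%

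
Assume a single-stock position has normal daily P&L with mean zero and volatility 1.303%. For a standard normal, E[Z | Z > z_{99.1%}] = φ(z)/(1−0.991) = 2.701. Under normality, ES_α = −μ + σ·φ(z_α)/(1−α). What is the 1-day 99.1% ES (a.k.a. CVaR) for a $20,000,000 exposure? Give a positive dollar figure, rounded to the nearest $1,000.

$704,000

ES = 1.303% × 2.701 = 3.519%.
On $20,000,000: 0.03519 × $20,000,000 = $703,800.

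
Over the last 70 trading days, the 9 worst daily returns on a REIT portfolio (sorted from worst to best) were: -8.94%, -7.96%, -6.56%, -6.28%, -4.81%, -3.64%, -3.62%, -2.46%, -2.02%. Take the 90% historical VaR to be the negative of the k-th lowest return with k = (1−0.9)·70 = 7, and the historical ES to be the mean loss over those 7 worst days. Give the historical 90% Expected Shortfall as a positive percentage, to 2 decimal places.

The 7 worst returns sum to -41.81%.
ES = −(-41.81%) / 7 = 5.9728…% ≈ 5.97%.

5.97%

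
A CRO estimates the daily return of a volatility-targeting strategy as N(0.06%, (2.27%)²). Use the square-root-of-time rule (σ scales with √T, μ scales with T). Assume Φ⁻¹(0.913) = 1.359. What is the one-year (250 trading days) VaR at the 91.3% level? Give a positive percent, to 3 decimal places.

33.777%

σ_{250d} = 2.27% × √250 = 35.892%; μ_{250d} = 250 × 0.06% = 15.000%.
VaR = −(15.000%) + 1.359 × 35.892% = 33.777%.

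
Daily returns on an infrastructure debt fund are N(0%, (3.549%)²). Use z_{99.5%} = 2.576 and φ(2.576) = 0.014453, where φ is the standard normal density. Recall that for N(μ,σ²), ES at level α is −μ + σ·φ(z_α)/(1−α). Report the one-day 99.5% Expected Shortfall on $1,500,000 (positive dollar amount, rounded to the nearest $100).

$153,900

Tail multiplier: φ(z)/(1−α) = 0.014453 / 0.005 = 2.891.
ES = 3.549% × 2.891 = 10.260%.
On $1,500,000: 0.10260 × $1,500,000 = $153,900.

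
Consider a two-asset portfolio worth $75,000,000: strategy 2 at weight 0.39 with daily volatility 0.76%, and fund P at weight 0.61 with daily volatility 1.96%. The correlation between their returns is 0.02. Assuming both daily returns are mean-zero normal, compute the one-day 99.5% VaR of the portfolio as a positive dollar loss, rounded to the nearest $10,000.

$2,390,000

σ_p² = 0.39²·0.76² + 0.61²·1.96² + 2·0.02·0.39·0.61·0.76·1.96 = 1.5315 (%²).
σ_p = √1.5315 = 1.238%.
At 99.5%, z = 2.576.
VaR = 2.576 × 1.238% = 3.189%; on $75,000,000 that is $2,391,750.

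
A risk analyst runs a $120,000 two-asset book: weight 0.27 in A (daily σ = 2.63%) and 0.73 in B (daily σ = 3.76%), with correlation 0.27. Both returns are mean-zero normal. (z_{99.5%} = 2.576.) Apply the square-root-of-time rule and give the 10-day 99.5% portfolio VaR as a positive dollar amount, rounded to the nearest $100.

$29,500

σ_p = √(0.27²·2.63² + 0.73²·3.76² + 2·0.27·0.27·0.73·2.63·3.76) = 3.015%.
σ_{10d} = 3.015% × √10 = 9.534%.
VaR = 2.576 × 9.534% = 24.560%; on $120,000 that is $29,472.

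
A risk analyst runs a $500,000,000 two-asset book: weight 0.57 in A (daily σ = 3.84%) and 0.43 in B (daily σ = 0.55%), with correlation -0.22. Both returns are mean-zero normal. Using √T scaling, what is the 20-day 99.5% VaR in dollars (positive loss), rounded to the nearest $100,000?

$123,800,000

σ_p = √(0.57²·3.84² + 0.43²·0.55² + 2·-0.22·0.57·0.43·3.84·0.55) = 2.149%.
σ_{20d} = 2.149% × √20 = 9.611%.
z(99.5%) = 2.576.
VaR = 2.576 × 9.611% = 24.758%; on $500,000,000 that is $123,790,000.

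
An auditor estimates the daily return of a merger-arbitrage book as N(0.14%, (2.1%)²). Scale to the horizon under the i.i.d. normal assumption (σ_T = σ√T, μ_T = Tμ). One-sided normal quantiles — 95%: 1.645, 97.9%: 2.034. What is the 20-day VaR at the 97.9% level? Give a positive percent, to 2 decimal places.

16.30%

σ_{20d} = 2.1% × √20 = 9.391%; μ_{20d} = 20 × 0.14% = 2.800%.
VaR = −(2.800%) + 2.034 × 9.391% = 16.301%.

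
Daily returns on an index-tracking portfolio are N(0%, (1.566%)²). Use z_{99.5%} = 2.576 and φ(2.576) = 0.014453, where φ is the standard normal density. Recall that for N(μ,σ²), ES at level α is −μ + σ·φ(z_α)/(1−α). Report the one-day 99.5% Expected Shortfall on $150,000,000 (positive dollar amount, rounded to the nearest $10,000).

Tail multiplier: φ(z)/(1−α) = 0.014453 / 0.005 = 2.891.
ES = 1.566% × 2.891 = 4.527%.
On $150,000,000: 0.04527 × $150,000,000 = $6,790,500.

$6,790,000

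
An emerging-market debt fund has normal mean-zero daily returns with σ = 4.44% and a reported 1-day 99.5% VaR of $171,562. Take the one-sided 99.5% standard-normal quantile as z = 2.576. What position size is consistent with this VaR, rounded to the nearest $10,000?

VaR as a fraction of value: z·σ = 2.576 × 4.44% = 11.4374%.
Position = $171,562 / 0.114374 = $1,500,003.

$1,500,000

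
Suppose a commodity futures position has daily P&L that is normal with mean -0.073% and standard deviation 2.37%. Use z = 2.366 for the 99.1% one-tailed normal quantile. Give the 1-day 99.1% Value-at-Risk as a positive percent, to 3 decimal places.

VaR = −μ + z·σ = −(-0.073%) + 2.366 × 2.37% = 5.680%.

5.680%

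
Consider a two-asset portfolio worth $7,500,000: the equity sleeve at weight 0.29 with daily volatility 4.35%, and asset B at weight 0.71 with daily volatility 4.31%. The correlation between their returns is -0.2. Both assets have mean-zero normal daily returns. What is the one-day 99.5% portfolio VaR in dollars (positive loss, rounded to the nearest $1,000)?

$593,000

σ_p² = 0.29²·4.35² + 0.71²·4.31² + 2·-0.2·0.29·0.71·4.35·4.31 = 9.4115 (%²).
σ_p = √9.4115 = 3.068%.
At 99.5%, z = 2.576.
VaR = 2.576 × 3.068% = 7.903%; on $7,500,000 that is $592,725.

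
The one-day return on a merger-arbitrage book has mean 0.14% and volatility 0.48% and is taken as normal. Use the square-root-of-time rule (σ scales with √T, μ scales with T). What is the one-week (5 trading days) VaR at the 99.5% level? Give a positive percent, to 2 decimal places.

At 99.5%, z = 2.576.
σ_{5d} = 0.48% × √5 = 1.073%; μ_{5d} = 5 × 0.14% = 0.700%.
VaR = −(0.700%) + 2.576 × 1.073% = 2.064%.

2.06%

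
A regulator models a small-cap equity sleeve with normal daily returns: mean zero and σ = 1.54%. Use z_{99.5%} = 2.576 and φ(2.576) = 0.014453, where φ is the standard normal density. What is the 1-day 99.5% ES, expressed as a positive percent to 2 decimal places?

Tail multiplier: φ(z)/(1−α) = 0.014453 / 0.005 = 2.891.
ES = 1.54% × 2.891 = 4.452%.

4.45%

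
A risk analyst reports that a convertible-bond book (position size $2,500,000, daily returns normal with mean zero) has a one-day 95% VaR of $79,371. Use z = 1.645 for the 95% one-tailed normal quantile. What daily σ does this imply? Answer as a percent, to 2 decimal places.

VaR as a fraction: $79,371 / $2,500,000 = 3.175%.
σ = VaR / z = 3.175% / 1.645 = 1.930%.

1.93%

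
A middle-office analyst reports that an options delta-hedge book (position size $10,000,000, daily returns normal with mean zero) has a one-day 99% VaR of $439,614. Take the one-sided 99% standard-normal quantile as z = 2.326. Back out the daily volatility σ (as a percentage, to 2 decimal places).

1.89%

VaR as a fraction: $439,614 / $10,000,000 = 4.396%.
σ = VaR / z = 4.396% / 2.326 = 1.890%.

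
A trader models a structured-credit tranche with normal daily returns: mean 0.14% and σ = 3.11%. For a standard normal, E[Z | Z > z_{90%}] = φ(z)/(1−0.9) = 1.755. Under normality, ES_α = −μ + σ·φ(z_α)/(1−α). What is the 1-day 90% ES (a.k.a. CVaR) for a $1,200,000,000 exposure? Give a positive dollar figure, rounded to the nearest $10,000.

ES = −(0.14%) + 3.11% × 1.755 = 5.318%.
On $1,200,000,000: 0.05318 × $1,200,000,000 = $63,816,000.

$63,820,000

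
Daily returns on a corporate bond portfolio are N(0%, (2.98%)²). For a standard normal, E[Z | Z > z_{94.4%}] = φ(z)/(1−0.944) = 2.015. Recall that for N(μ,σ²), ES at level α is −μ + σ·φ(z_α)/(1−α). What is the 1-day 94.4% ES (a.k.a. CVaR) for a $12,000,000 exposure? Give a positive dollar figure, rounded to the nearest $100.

ES = 2.98% × 2.015 = 6.005%.
On $12,000,000: 0.06005 × $12,000,000 = $720,600.

$720,600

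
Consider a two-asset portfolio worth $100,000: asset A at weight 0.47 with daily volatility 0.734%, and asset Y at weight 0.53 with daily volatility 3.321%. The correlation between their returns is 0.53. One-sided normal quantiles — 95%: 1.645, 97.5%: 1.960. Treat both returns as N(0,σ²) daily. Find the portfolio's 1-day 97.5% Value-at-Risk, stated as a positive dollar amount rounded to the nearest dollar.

σ_p² = 0.47²·0.734² + 0.53²·3.321² + 2·0.53·0.47·0.53·0.734·3.321 = 3.8607 (%²).
σ_p = √3.8607 = 1.965%.
VaR = 1.960 × 1.965% = 3.851%; on $100,000 that is $3,851.

$3,851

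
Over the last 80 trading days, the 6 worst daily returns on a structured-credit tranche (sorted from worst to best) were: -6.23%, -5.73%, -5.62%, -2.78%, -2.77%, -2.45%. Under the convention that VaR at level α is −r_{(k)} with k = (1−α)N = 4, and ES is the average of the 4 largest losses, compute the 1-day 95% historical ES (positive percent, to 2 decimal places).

5.09%

The 4 worst returns sum to -20.36%.
ES = −(-20.36%) / 4 = 5.09%.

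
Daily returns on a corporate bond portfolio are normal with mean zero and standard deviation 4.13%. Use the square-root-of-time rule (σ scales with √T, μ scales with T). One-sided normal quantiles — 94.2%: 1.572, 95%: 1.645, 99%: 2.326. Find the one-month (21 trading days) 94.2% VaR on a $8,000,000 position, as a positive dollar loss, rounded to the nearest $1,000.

σ_{21d} = 4.13% × √21 = 18.926%.
VaR = 1.572 × 18.926% = 29.752%.
On $8,000,000: 0.29752 × $8,000,000 = $2,380,160.

$2,380,000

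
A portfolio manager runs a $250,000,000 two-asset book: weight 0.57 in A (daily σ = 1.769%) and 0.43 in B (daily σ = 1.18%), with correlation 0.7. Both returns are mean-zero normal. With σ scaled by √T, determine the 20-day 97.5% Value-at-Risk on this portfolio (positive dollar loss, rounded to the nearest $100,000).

$30,900,000

σ_p = √(0.57²·1.769² + 0.43²·1.18² + 2·0.7·0.57·0.43·1.769·1.18) = 1.411%.
σ_{20d} = 1.411% × √20 = 6.310%.
z(97.5%) = 1.960.
VaR = 1.960 × 6.310% = 12.368%; on $250,000,000 that is $30,920,000.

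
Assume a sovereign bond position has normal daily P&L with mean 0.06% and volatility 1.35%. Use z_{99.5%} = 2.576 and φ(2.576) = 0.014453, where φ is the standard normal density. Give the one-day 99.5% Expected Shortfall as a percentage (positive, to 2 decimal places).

3.84%

Tail multiplier: φ(z)/(1−α) = 0.014453 / 0.005 = 2.891.
ES = −(0.06%) + 1.35% × 2.891 = 3.843%.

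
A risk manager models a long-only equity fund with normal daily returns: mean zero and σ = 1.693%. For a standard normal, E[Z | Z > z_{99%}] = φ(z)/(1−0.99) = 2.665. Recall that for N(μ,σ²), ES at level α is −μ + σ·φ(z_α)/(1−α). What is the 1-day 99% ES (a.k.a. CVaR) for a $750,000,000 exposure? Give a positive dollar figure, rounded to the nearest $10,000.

ES = 1.693% × 2.665 = 4.512%.
On $750,000,000: 0.04512 × $750,000,000 = $33,840,000.

$33,840,000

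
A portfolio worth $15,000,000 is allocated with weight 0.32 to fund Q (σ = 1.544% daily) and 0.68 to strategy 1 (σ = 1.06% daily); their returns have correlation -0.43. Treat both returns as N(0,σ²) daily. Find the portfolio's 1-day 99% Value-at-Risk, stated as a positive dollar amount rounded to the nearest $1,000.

$236,000

σ_p² = 0.32²·1.544² + 0.68²·1.06² + 2·-0.43·0.32·0.68·1.544·1.06 = 0.4574 (%²).
σ_p = √0.4574 = 0.676%.
At 99%, z = 2.326.
VaR = 2.326 × 0.676% = 1.572%; on $15,000,000 that is $235,800.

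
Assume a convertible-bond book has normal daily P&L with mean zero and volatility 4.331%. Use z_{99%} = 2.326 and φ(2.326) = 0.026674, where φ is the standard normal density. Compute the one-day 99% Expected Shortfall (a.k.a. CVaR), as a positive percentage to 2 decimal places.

11.55%

Tail multiplier: φ(z)/(1−α) = 0.026674 / 0.01 = 2.667.
ES = 4.331% × 2.667 = 11.551%.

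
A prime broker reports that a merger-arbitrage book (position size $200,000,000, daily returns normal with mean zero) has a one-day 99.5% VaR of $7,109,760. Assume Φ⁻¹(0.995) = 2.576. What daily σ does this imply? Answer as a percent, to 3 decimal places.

VaR as a fraction: $7,109,760 / $200,000,000 = 3.555%.
σ = VaR / z = 3.555% / 2.576 = 1.380%.

1.380%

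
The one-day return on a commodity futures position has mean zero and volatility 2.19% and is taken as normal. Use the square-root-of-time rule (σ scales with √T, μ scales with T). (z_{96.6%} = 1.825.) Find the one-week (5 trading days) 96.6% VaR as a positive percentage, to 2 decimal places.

σ_{5d} = 2.19% × √5 = 4.897%.
VaR = 1.825 × 4.897% = 8.937%.

8.94%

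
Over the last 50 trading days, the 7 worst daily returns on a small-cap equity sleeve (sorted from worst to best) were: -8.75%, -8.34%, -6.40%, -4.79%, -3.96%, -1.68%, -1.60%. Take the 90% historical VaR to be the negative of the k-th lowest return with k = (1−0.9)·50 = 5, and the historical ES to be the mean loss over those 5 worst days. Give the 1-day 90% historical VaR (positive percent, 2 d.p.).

3.96%

k = 5; the 5th lowest return is -3.96%, so VaR = 3.96%.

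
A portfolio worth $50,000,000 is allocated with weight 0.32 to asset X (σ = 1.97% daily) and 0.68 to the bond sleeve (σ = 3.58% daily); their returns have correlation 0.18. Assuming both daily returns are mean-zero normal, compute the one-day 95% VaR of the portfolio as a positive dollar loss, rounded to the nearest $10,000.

$2,160,000

σ_p² = 0.32²·1.97² + 0.68²·3.58² + 2·0.18·0.32·0.68·1.97·3.58 = 6.8762 (%²).
σ_p = √6.8762 = 2.622%.
At 95%, z = 1.645.
VaR = 1.645 × 2.622% = 4.313%; on $50,000,000 that is $2,156,500.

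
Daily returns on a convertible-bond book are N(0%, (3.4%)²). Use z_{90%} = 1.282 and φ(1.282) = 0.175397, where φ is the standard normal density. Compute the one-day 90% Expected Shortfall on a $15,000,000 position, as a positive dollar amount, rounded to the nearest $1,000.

Tail multiplier: φ(z)/(1−α) = 0.175397 / 0.1 = 1.754.
ES = 3.4% × 1.754 = 5.964%.
On $15,000,000: 0.05964 × $15,000,000 = $894,600.

$895,000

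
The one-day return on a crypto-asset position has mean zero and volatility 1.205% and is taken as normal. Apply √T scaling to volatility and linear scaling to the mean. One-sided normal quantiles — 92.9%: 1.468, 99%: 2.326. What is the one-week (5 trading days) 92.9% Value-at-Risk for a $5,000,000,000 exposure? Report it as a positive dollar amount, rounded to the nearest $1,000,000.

$198,000,000

σ_{5d} = 1.205% × √5 = 2.694%.
VaR = 1.468 × 2.694% = 3.955%.
On $5,000,000,000: 0.03955 × $5,000,000,000 = $197,750,000.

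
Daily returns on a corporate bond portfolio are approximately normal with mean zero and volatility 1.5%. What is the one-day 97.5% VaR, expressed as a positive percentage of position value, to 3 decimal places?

At 97.5% one-sided, z = 1.960.
VaR = z·σ = 1.960 × 1.5% = 2.940%.

2.940%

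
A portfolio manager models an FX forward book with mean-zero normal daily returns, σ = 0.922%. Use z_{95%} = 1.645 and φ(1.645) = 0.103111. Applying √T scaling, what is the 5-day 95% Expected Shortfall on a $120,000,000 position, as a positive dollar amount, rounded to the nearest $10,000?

σ_{5d} = 0.922% × √5 = 2.062%.
ES multiplier = φ(z)/(1−α) = 0.103111/0.05 = 2.062.
ES = 2.062% × 2.062 = 4.252%; on $120,000,000: $5,102,400.

$5,100,000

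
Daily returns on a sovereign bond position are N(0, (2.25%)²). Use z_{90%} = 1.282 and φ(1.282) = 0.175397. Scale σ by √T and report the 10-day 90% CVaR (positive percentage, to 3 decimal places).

σ_{10d} = 2.25% × √10 = 7.115%.
ES multiplier = φ(z)/(1−α) = 0.175397/0.1 = 1.754.
ES = 7.115% × 1.754 = 12.480%.

12.480%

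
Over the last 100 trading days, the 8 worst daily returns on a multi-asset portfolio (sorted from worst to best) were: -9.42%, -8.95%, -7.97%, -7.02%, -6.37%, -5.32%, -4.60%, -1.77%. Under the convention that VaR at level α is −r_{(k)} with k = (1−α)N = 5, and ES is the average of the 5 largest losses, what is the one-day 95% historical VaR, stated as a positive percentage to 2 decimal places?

6.37%

k = 5; the 5th lowest return is -6.37%, so VaR = 6.37%.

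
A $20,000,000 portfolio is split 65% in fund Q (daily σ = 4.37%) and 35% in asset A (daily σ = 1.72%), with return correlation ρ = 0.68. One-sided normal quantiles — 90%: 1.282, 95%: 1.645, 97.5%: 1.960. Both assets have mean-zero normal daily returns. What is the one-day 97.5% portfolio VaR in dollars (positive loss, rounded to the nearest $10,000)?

σ_p² = 0.65²·4.37² + 0.35²·1.72² + 2·0.68·0.65·0.35·4.37·1.72 = 10.7564 (%²).
σ_p = √10.7564 = 3.280%.
VaR = 1.960 × 3.280% = 6.429%; on $20,000,000 that is $1,285,800.

$1,290,000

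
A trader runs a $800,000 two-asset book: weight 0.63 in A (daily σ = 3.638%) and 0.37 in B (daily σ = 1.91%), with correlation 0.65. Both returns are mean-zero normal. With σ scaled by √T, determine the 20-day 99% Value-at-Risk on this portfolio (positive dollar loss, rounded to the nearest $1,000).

σ_p = √(0.63²·3.638² + 0.37²·1.91² + 2·0.65·0.63·0.37·3.638·1.91) = 2.803%.
σ_{20d} = 2.803% × √20 = 12.535%.
z(99%) = 2.326.
VaR = 2.326 × 12.535% = 29.156%; on $800,000 that is $233,248.

$233,000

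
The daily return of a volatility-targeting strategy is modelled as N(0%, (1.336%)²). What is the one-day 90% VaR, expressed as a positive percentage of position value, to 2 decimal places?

1.71%

At 90% one-sided, z = 1.282.
VaR = z·σ = 1.282 × 1.336% = 1.713%.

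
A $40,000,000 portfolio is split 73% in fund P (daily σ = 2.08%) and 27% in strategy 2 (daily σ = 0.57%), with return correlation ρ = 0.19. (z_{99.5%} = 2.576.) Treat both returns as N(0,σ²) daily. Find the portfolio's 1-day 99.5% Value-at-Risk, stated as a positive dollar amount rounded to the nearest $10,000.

σ_p² = 0.73²·2.08² + 0.27²·0.57² + 2·0.19·0.73·0.27·2.08·0.57 = 2.4180 (%²).
σ_p = √2.4180 = 1.555%.
VaR = 2.576 × 1.555% = 4.006%; on $40,000,000 that is $1,602,400.

$1,600,000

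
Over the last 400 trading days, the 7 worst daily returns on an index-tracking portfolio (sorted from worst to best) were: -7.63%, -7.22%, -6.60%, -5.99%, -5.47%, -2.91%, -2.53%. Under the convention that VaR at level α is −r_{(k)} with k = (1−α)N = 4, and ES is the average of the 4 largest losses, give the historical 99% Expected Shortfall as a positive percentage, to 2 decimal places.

6.86%

The 4 worst returns sum to -27.44%.
ES = −(-27.44%) / 4 = 6.86%.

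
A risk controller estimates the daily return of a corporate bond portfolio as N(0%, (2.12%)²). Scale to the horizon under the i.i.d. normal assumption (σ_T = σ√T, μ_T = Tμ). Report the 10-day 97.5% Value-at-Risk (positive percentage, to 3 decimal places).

13.140%

At 97.5%, z = 1.960.
σ_{10d} = 2.12% × √10 = 6.704%.
VaR = 1.960 × 6.704% = 13.140%.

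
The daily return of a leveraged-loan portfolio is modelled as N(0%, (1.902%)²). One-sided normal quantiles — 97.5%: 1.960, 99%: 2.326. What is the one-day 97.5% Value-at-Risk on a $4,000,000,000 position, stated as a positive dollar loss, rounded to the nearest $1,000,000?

VaR = z·σ = 1.960 × 1.902% = 3.728%.
On $4,000,000,000: 0.03728 × $4,000,000,000 = $149,120,000.

$149,000,000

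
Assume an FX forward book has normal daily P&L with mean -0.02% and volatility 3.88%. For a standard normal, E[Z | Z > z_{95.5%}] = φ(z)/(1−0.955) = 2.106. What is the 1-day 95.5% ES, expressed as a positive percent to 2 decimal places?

ES = −(-0.02%) + 3.88% × 2.106 = 8.191%.

8.19%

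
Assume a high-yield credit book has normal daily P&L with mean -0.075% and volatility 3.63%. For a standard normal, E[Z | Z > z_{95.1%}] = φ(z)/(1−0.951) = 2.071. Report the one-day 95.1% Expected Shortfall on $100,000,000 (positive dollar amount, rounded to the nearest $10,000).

ES = −(-0.075%) + 3.63% × 2.071 = 7.593%.
On $100,000,000: 0.07593 × $100,000,000 = $7,593,000.

$7,590,000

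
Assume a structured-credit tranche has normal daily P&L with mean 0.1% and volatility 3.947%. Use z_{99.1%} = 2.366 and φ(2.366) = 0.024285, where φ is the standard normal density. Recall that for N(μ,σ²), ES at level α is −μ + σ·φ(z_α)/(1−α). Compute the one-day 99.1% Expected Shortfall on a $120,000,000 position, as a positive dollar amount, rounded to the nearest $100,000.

Tail multiplier: φ(z)/(1−α) = 0.024285 / 0.009 = 2.698.
ES = −(0.1%) + 3.947% × 2.698 = 10.549%.
On $120,000,000: 0.10549 × $120,000,000 = $12,658,800.

$12,700,000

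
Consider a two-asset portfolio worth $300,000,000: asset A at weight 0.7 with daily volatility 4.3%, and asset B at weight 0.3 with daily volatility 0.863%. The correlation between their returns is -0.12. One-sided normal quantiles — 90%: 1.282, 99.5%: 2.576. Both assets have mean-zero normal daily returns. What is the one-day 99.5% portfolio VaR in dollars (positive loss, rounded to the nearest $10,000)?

$23,110,000

σ_p² = 0.7²·4.3² + 0.3²·0.863² + 2·-0.12·0.7·0.3·4.3·0.863 = 8.9401 (%²).
σ_p = √8.9401 = 2.990%.
VaR = 2.576 × 2.990% = 7.702%; on $300,000,000 that is $23,106,000.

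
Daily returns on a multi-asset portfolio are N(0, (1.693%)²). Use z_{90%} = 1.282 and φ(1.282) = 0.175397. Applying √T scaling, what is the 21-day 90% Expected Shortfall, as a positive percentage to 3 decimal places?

σ_{21d} = 1.693% × √21 = 7.758%.
ES multiplier = φ(z)/(1−α) = 0.175397/0.1 = 1.754.
ES = 7.758% × 1.754 = 13.608%.

13.608%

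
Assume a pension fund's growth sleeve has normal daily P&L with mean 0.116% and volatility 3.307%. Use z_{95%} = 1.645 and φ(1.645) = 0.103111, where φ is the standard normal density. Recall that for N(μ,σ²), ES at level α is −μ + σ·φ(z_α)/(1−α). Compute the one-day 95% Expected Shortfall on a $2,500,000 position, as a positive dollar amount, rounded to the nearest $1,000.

$168,000

Tail multiplier: φ(z)/(1−α) = 0.103111 / 0.05 = 2.062.
ES = −(0.116%) + 3.307% × 2.062 = 6.703%.
On $2,500,000: 0.06703 × $2,500,000 = $167,575.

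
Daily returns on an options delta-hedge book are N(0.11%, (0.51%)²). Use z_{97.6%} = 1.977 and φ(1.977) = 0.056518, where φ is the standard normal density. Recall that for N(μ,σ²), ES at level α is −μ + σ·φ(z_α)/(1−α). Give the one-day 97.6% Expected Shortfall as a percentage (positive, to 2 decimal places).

Tail multiplier: φ(z)/(1−α) = 0.056518 / 0.024 = 2.355.
ES = −(0.11%) + 0.51% × 2.355 = 1.091%.

1.09%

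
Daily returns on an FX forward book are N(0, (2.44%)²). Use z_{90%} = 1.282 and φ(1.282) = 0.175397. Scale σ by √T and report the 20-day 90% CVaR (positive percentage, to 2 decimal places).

19.14%

σ_{20d} = 2.44% × √20 = 10.912%.
ES multiplier = φ(z)/(1−α) = 0.175397/0.1 = 1.754.
ES = 10.912% × 1.754 = 19.140%.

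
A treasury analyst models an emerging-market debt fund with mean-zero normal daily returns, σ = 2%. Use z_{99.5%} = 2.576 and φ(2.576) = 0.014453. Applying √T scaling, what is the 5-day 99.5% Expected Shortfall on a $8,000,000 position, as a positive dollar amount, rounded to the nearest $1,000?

$1,034,000

σ_{5d} = 2% × √5 = 4.472%.
ES multiplier = φ(z)/(1−α) = 0.014453/0.005 = 2.891.
ES = 4.472% × 2.891 = 12.929%; on $8,000,000: $1,034,320.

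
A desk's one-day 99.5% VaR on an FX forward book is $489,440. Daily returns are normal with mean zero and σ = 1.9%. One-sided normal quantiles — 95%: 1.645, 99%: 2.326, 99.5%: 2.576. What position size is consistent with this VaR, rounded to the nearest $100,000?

VaR as a fraction of value: z·σ = 2.576 × 1.9% = 4.8944%.
Position = $489,440 / 0.048944 = $10,000,000.

$10,000,000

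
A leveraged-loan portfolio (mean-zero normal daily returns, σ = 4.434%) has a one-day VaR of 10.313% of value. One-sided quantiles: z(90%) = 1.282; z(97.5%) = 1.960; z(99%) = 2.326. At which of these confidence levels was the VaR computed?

Implied z = VaR/σ = 10.313 / 4.434 = 2.326.
This matches z(99%) = 2.326.

99%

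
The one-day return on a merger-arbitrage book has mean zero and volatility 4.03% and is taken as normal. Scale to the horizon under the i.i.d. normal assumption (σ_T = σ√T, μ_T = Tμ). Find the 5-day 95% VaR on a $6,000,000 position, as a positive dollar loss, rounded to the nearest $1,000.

$889,000

At 95%, z = 1.645.
σ_{5d} = 4.03% × √5 = 9.011%.
VaR = 1.645 × 9.011% = 14.823%.
On $6,000,000: 0.14823 × $6,000,000 = $889,380.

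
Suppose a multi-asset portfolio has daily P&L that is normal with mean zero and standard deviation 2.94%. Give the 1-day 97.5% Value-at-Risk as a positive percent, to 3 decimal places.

At 97.5% one-sided, z = 1.960.
VaR = z·σ = 1.960 × 2.94% = 5.762%.

5.762%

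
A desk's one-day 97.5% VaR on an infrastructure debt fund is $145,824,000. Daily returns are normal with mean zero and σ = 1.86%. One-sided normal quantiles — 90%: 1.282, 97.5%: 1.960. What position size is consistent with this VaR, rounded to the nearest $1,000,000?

VaR as a fraction of value: z·σ = 1.960 × 1.86% = 3.6456%.
Position = $145,824,000 / 0.036456 = $4,000,000,000.

$4,000,000,000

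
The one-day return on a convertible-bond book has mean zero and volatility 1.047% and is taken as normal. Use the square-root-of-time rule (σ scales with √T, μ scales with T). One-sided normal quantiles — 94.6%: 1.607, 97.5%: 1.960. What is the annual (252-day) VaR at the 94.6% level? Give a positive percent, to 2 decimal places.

26.71%

σ_{252d} = 1.047% × √252 = 16.621%.
VaR = 1.607 × 16.621% = 26.710%.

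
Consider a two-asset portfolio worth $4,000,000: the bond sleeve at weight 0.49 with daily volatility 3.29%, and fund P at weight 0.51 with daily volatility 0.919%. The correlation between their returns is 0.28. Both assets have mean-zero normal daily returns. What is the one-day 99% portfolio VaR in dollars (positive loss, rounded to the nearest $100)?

$167,500

σ_p² = 0.49²·3.29² + 0.51²·0.919² + 2·0.28·0.49·0.51·3.29·0.919 = 3.2417 (%²).
σ_p = √3.2417 = 1.800%.
At 99%, z = 2.326.
VaR = 2.326 × 1.800% = 4.187%; on $4,000,000 that is $167,480.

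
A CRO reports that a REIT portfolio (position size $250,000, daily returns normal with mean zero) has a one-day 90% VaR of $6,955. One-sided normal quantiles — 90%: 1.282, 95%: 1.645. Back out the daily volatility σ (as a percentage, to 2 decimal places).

2.17%

VaR as a fraction: $6,955 / $250,000 = 2.782%.
σ = VaR / z = 2.782% / 1.282 = 2.170%.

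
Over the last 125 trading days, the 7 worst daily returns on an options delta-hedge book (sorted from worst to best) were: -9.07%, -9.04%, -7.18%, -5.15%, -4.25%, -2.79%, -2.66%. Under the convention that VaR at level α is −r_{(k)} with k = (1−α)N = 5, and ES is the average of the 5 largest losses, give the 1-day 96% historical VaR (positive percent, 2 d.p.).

k = 5; the 5th lowest return is -4.25%, so VaR = 4.25%.

4.25%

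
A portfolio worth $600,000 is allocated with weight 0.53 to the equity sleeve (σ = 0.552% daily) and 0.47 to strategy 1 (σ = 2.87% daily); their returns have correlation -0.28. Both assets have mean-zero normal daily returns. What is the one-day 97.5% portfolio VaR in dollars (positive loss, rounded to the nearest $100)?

$15,300

σ_p² = 0.53²·0.552² + 0.47²·2.87² + 2·-0.28·0.53·0.47·0.552·2.87 = 1.6841 (%²).
σ_p = √1.6841 = 1.298%.
At 97.5%, z = 1.960.
VaR = 1.960 × 1.298% = 2.544%; on $600,000 that is $15,264.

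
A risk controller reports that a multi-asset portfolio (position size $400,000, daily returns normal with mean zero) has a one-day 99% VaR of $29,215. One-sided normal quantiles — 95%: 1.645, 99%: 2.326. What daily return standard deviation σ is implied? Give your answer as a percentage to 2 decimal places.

3.14%

VaR as a fraction: $29,215 / $400,000 = 7.304%.
σ = VaR / z = 7.304% / 2.326 = 3.140%.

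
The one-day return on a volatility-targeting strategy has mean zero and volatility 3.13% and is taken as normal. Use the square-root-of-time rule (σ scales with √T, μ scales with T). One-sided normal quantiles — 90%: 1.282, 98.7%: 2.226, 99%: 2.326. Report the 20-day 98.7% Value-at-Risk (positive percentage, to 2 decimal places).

σ_{20d} = 3.13% × √20 = 13.998%.
VaR = 2.226 × 13.998% = 31.160%.

31.16%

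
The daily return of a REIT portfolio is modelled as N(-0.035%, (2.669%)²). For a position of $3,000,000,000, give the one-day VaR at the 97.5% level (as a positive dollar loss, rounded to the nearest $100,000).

$158,000,000

At 97.5% one-sided, z = 1.960.
VaR = −μ + z·σ = −(-0.035%) + 1.960 × 2.669% = 5.266%.
On $3,000,000,000: 0.05266 × $3,000,000,000 = $157,980,000.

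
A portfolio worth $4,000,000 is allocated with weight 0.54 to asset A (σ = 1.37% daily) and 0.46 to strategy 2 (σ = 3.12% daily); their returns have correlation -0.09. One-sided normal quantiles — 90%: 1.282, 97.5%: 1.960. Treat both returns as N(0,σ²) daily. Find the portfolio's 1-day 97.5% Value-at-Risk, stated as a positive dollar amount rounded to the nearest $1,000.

$122,000

σ_p² = 0.54²·1.37² + 0.46²·3.12² + 2·-0.09·0.54·0.46·1.37·3.12 = 2.4160 (%²).
σ_p = √2.4160 = 1.554%.
VaR = 1.960 × 1.554% = 3.046%; on $4,000,000 that is $121,840.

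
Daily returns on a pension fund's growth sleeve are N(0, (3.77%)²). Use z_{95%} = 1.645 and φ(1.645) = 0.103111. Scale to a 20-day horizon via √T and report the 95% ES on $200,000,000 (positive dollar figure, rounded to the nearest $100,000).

$69,500,000

σ_{20d} = 3.77% × √20 = 16.860%.
ES multiplier = φ(z)/(1−α) = 0.103111/0.05 = 2.062.
ES = 16.860% × 2.062 = 34.765%; on $200,000,000: $69,530,000.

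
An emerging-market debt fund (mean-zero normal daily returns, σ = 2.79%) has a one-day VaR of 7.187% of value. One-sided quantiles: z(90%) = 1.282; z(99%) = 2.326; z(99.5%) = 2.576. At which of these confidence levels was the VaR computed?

Implied z = VaR/σ = 7.187 / 2.79 = 2.576.
This matches z(99.5%) = 2.576.

99.5%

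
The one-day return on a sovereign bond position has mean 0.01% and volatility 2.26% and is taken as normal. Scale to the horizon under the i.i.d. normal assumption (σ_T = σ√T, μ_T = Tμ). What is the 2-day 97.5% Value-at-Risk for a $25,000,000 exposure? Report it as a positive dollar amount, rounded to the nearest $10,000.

At 97.5%, z = 1.960.
σ_{2d} = 2.26% × √2 = 3.196%; μ_{2d} = 2 × 0.01% = 0.020%.
VaR = −(0.020%) + 1.960 × 3.196% = 6.244%.
On $25,000,000: 0.06244 × $25,000,000 = $1,561,000.

$1,560,000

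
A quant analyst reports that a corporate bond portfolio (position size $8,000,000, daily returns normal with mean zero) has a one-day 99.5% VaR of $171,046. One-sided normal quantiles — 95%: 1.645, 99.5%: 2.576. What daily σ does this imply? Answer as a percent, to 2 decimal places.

0.83%

VaR as a fraction: $171,046 / $8,000,000 = 2.138%.
σ = VaR / z = 2.138% / 2.576 = 0.830%.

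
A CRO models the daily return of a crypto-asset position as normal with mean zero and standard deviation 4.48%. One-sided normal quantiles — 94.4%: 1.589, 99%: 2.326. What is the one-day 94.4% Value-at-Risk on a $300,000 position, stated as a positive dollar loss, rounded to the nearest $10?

$21,360

VaR = z·σ = 1.589 × 4.48% = 7.119%.
On $300,000: 0.07119 × $300,000 = $21,357.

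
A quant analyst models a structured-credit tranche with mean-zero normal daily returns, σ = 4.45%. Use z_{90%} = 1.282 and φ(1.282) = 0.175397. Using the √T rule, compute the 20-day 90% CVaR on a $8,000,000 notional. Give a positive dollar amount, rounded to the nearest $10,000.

σ_{20d} = 4.45% × √20 = 19.901%.
ES multiplier = φ(z)/(1−α) = 0.175397/0.1 = 1.754.
ES = 19.901% × 1.754 = 34.906%; on $8,000,000: $2,792,480.

$2,790,000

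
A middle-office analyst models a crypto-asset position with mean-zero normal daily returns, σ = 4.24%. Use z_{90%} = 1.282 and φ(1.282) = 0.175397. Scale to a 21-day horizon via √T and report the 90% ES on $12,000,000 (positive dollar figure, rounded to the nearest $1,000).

$4,090,000

σ_{21d} = 4.24% × √21 = 19.430%.
ES multiplier = φ(z)/(1−α) = 0.175397/0.1 = 1.754.
ES = 19.430% × 1.754 = 34.080%; on $12,000,000: $4,089,600.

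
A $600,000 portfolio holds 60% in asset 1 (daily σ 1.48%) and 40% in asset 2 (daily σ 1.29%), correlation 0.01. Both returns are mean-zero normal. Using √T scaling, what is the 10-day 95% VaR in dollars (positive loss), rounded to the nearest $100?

σ_p = √(0.6²·1.48² + 0.4²·1.29² + 2·0.01·0.6·0.4·1.48·1.29) = 1.031%.
σ_{10d} = 1.031% × √10 = 3.260%.
z(95%) = 1.645.
VaR = 1.645 × 3.260% = 5.363%; on $600,000 that is $32,178.

$32,200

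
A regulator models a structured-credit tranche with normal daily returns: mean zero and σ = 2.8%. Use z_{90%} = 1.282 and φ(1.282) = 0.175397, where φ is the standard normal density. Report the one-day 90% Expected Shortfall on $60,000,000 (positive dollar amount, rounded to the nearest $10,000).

Tail multiplier: φ(z)/(1−α) = 0.175397 / 0.1 = 1.754.
ES = 2.8% × 1.754 = 4.911%.
On $60,000,000: 0.04911 × $60,000,000 = $2,946,600.

$2,950,000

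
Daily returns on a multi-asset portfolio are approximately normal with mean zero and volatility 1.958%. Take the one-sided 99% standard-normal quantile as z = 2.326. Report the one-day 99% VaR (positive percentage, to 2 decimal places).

4.55%

VaR = z·σ = 2.326 × 1.958% = 4.554%.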